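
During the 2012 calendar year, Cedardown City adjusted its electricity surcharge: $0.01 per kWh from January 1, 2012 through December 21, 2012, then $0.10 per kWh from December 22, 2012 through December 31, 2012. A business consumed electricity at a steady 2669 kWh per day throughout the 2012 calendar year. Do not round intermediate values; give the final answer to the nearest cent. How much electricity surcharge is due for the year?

January 1 – December 21, 2012: 356 days × 2669 kWh/day = 950,164 kWh at $0.01/kWh → $9,501.64
December 22 – December 31, 2012: 10 days × 2669 kWh/day = 26,690 kWh at $0.10/kWh → $2,669.00

$12,170.64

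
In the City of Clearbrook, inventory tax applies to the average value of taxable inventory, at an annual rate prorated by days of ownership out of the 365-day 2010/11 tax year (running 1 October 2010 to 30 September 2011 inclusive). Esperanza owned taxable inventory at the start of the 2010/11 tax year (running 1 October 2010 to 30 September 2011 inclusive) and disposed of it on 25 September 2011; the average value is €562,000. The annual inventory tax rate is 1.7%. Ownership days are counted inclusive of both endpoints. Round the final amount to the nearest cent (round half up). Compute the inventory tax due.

€9,423.12

Days held (1 October 2010 – 25 September 2011): 360 out of 365
Tax = €562,000 × 1.7% × 360/365 = €9,423.1233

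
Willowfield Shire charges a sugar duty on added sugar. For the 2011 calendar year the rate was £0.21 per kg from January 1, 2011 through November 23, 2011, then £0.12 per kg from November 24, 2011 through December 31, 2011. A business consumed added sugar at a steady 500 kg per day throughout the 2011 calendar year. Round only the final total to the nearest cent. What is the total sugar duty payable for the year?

January 1 – November 23, 2011: 327 days × 500 kg/day = 163,500 kg at £0.21/kg → £34,335.00
November 24 – December 31, 2011: 38 days × 500 kg/day = 19,000 kg at £0.12/kg → £2,280.00

£36,615.00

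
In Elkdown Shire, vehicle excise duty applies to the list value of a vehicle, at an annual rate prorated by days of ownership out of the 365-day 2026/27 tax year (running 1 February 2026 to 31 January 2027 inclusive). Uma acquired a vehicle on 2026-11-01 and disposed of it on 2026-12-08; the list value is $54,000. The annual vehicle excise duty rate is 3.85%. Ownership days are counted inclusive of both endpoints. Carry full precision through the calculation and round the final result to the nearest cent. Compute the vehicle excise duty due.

$216.44

Days held (2026-11-01 to 2026-12-08): 38 out of 365
Tax = $54,000 × 3.85% × 38/365 = $216.4438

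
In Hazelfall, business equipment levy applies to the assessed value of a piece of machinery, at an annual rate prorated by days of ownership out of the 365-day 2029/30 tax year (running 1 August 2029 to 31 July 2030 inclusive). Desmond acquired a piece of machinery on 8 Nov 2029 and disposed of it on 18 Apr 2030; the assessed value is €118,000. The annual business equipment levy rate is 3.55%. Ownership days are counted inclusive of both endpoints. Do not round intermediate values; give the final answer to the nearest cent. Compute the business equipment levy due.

Days held (8 Nov 2029 – 18 Apr 2030): 162 out of 365
Tax = €118,000 × 3.55% × 162/365 = €1,859.2274

€1,859.23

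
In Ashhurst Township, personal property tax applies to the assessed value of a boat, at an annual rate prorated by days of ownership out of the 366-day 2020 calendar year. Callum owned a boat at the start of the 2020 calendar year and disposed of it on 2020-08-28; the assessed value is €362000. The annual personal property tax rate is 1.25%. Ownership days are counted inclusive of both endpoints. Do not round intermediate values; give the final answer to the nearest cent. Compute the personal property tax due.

Days held (2020-01-01 to 2020-08-28): 241 out of 366
Tax = €362000 × 1.25% × 241/366 = €2979.5765

€2979.58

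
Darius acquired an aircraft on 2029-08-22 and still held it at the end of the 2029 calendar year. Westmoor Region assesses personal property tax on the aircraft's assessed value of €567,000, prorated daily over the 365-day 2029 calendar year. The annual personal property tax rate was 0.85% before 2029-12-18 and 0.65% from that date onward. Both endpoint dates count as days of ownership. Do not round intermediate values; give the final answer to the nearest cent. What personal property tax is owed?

2029-08-22 to 2029-12-17: 118 days at 0.85% → €567,000 × 0.85% × 118/365 = €1,558.0849
2029-12-18 to 2029-12-31: 14 days at 0.65% → €567,000 × 0.65% × 14/365 = €141.3616
Total = €1,699.4466

€1,699.45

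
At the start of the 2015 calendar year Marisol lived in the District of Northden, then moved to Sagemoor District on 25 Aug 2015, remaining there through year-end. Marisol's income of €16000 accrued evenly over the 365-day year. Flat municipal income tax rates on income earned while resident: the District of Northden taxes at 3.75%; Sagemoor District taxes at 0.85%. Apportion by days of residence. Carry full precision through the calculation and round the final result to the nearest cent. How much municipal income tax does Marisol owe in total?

€436.01

The District of Northden, 1 Jan – 24 Aug 2015: 236 days → €16000 × 3.75% × 236/365 = €387.9452
Sagemoor District, 25 Aug – 31 Dec 2015: 129 days → €16000 × 0.85% × 129/365 = €48.0658
Total = €436.0110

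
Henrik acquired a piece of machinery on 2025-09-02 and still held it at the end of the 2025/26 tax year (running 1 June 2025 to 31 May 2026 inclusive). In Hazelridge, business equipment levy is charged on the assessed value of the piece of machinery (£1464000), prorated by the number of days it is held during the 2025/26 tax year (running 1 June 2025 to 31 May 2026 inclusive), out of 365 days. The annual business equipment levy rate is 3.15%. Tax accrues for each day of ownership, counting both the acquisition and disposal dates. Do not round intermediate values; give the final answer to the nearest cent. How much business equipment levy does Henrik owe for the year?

£34365.90

Days held (2025-09-02 to 2026-05-31): 272 out of 365
Tax = £1464000 × 3.15% × 272/365 = £34365.8959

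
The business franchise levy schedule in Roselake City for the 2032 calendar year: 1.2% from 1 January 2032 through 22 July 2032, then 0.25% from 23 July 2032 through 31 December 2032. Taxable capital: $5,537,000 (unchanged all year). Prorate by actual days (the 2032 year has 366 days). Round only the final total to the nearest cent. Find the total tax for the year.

$43,161.37

1 January – 22 July 2032: 204 days at 1.2% → $5,537,000 × 1.2% × 204/366 = $37,034.3607
23 July – 31 December 2032: 162 days at 0.25% → $5,537,000 × 0.25% × 162/366 = $6,127.0082
Total = $43,161.3689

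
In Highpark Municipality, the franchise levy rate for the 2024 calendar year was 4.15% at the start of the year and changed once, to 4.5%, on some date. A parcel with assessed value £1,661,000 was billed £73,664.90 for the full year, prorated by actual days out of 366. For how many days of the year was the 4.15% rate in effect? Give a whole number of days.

Let d = days at the first rate; then 366 − d days at the second rate.
£1,661,000 × [4.15%·d + 4.5%·(366−d)] / 366 = £73,664.90
Solving gives d = 68, so the new rate took effect on 9 Mar 2024.

68 days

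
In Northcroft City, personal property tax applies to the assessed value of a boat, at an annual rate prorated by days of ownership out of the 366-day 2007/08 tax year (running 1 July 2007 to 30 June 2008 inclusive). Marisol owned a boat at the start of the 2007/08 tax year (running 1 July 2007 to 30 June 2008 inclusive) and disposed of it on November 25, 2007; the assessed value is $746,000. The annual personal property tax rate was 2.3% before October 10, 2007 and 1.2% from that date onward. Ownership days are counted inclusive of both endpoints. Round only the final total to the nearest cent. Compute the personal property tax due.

July 1 – October 9, 2007: 101 days at 2.3% → $746,000 × 2.3% × 101/366 = $4,734.8579
October 10 – November 25, 2007: 47 days at 1.2% → $746,000 × 1.2% × 47/366 = $1,149.5738
Total = $5,884.4317

$5,884.43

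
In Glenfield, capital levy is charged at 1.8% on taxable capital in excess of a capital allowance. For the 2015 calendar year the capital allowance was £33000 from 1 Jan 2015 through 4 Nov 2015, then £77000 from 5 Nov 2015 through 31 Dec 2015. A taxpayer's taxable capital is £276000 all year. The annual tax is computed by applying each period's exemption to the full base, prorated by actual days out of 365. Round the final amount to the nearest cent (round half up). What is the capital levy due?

£4250.32

1 Jan – 4 Nov 2015: 308 days, exemption £33000 → (£276000 − £33000) × 1.8% × 308/365 = £3690.9370
5 Nov – 31 Dec 2015: 57 days, exemption £77000 → (£276000 − £77000) × 1.8% × 57/365 = £559.3808
Total = £4250.3178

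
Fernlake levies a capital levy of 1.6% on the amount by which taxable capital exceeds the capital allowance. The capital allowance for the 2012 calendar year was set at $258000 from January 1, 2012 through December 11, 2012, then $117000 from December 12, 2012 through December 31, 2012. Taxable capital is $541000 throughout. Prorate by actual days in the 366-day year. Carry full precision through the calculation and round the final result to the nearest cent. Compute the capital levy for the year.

$4651.28

January 1 – December 11, 2012: 346 days, exemption $258000 → ($541000 − $258000) × 1.6% × 346/366 = $4280.5683
December 12 – December 31, 2012: 20 days, exemption $117000 → ($541000 − $117000) × 1.6% × 20/366 = $370.7104
Total = $4651.2787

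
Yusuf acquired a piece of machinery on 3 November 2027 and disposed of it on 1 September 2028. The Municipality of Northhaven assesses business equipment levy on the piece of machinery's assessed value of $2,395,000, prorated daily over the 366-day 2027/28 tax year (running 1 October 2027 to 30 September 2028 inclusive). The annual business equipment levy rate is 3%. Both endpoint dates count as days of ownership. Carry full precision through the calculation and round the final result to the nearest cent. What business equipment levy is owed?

$59,678.69

Days held (3 November 2027 – 1 September 2028): 304 out of 366
Tax = $2,395,000 × 3% × 304/366 = $59,678.6885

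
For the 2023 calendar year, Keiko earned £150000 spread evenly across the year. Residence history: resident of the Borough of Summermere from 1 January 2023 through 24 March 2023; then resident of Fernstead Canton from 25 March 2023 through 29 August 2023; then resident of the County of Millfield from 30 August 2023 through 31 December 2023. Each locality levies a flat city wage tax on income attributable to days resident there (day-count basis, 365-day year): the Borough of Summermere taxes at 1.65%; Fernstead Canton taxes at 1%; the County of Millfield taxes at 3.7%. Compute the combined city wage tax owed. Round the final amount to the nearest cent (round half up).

£3097.60

The Borough of Summermere, 1 January – 24 March 2023: 83 days → £150000 × 1.65% × 83/365 = £562.8082
Fernstead Canton, 25 March – 29 August 2023: 158 days → £150000 × 1% × 158/365 = £649.3151
The County of Millfield, 30 August – 31 December 2023: 124 days → £150000 × 3.7% × 124/365 = £1885.4795
Total = £3097.6027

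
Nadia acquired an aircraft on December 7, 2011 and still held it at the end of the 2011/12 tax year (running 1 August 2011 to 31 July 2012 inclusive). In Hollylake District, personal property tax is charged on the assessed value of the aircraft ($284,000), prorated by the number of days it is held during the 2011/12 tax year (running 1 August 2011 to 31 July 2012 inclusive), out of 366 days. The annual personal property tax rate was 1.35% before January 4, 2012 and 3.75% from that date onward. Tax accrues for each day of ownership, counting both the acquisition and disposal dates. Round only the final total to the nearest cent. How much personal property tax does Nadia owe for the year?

$6,403.97

December 7, 2011 – January 3, 2012: 28 days at 1.35% → $284,000 × 1.35% × 28/366 = $293.3115
January 4 – July 31, 2012: 210 days at 3.75% → $284,000 × 3.75% × 210/366 = $6,110.6557
Total = $6,403.9672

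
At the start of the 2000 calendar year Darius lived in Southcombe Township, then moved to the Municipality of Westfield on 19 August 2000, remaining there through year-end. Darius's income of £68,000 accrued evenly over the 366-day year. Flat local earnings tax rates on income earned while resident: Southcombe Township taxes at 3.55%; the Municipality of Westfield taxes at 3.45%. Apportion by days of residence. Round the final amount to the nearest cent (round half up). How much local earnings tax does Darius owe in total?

Southcombe Township, 1 January – 18 August 2000: 231 days → £68,000 × 3.55% × 231/366 = £1,523.5902
The Municipality of Westfield, 19 August – 31 December 2000: 135 days → £68,000 × 3.45% × 135/366 = £865.3279
Total = £2,388.9180

£2,388.92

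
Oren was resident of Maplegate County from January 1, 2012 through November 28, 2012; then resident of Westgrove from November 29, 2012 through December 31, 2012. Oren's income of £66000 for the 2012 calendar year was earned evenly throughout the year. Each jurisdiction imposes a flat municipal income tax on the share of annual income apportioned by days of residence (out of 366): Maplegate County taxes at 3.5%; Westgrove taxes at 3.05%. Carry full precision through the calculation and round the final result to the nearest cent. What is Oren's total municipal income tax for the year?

£2283.22

Maplegate County, January 1 – November 28, 2012: 333 days → £66000 × 3.5% × 333/366 = £2101.7213
Westgrove, November 29 – December 31, 2012: 33 days → £66000 × 3.05% × 33/366 = £181.5000
Total = £2283.2213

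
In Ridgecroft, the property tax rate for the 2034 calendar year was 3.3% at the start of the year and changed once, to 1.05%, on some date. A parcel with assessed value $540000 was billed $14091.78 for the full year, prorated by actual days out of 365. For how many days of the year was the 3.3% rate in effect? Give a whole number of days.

253 days

Let d = days at the first rate; then 365 − d days at the second rate.
$540000 × [3.3%·d + 1.05%·(365−d)] / 365 = $14091.78
Solving gives d = 253, so the new rate took effect on 11 September 2034.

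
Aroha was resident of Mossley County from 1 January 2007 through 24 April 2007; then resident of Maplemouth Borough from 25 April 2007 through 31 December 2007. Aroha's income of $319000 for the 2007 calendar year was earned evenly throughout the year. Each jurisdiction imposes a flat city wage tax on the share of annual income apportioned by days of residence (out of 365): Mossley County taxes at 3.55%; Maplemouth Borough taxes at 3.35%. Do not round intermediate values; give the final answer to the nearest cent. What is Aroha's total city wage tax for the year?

Mossley County, 1 January – 24 April 2007: 114 days → $319000 × 3.55% × 114/365 = $3536.9671
Maplemouth Borough, 25 April – 31 December 2007: 251 days → $319000 × 3.35% × 251/365 = $7348.7986
Total = $10885.7658

$10885.77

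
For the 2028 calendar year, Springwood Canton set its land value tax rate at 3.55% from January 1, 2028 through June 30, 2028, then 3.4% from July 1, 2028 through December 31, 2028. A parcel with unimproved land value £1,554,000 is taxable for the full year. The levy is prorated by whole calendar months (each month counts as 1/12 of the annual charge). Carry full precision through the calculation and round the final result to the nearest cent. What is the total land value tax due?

January 1 – June 30, 2028: 6 months at 3.55% → £1,554,000 × 3.55% × 6/12 = £27,583.5000
July 1 – December 31, 2028: 6 months at 3.4% → £1,554,000 × 3.4% × 6/12 = £26,418.0000
Total = £54,001.5000

£54,001.50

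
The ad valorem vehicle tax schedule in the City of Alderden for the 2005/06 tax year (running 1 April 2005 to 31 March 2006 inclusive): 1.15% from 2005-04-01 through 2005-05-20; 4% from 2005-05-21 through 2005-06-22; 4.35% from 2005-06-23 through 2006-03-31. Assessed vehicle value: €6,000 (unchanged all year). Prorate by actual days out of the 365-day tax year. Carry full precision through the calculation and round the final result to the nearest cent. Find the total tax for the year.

2005-04-01 to 2005-05-20: 50 days at 1.15% → €6,000 × 1.15% × 50/365 = €9.4521
2005-05-21 to 2005-06-22: 33 days at 4% → €6,000 × 4% × 33/365 = €21.6986
2005-06-23 to 2006-03-31: 282 days at 4.35% → €6,000 × 4.35% × 282/365 = €201.6493
Total = €232.8000

€232.80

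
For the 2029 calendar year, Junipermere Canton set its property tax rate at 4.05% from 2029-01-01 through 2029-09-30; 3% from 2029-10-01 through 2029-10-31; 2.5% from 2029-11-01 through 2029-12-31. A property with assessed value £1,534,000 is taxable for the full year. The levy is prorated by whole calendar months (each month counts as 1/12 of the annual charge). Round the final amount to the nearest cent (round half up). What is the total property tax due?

2029-01-01 to 2029-09-30: 9 months at 4.05% → £1,534,000 × 4.05% × 9/12 = £46,595.2500
2029-10-01 to 2029-10-31: 1 month at 3% → £1,534,000 × 3% × 1/12 = £3,835.0000
2029-11-01 to 2029-12-31: 2 months at 2.5% → £1,534,000 × 2.5% × 2/12 = £6,391.6667
Total = £56,821.9167

£56,821.92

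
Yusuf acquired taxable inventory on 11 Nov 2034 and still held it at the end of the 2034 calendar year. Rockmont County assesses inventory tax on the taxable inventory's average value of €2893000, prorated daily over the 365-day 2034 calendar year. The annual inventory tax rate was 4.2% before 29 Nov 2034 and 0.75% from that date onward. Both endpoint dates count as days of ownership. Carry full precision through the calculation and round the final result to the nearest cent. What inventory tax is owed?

€7953.77

11 Nov – 28 Nov 2034: 18 days at 4.2% → €2893000 × 4.2% × 18/365 = €5992.0767
29 Nov – 31 Dec 2034: 33 days at 0.75% → €2893000 × 0.75% × 33/365 = €1961.6918
Total = €7953.7685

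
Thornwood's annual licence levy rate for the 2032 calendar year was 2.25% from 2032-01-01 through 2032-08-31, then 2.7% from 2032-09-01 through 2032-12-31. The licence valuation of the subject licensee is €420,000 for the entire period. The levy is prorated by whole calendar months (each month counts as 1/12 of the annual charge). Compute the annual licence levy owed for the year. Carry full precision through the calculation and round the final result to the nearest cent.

€10,080.00

2032-01-01 to 2032-08-31: 8 months at 2.25% → €420,000 × 2.25% × 8/12 = €6,300.0000
2032-09-01 to 2032-12-31: 4 months at 2.7% → €420,000 × 2.7% × 4/12 = €3,780.0000
Total = €10,080.0000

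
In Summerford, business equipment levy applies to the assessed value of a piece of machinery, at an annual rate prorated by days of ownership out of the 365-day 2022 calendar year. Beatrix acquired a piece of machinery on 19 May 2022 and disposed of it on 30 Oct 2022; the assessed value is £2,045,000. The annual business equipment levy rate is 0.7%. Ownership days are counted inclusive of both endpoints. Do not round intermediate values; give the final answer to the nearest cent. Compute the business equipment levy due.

£6,471.16

Days held (19 May – 30 Oct 2022): 165 out of 365
Tax = £2,045,000 × 0.7% × 165/365 = £6,471.1644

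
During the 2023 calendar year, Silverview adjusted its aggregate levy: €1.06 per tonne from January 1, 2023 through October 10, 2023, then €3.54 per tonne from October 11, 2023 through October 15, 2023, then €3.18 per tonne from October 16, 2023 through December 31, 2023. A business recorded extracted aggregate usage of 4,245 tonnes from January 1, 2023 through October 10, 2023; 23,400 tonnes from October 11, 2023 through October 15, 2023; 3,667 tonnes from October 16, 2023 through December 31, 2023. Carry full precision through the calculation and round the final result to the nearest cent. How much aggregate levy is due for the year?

€98,996.76

January 1 – October 10, 2023: 4,245 tonnes at €1.06/tonne → €4,499.70
October 11 – October 15, 2023: 23,400 tonnes at €3.54/tonne → €82,836.00
October 16 – December 31, 2023: 3,667 tonnes at €3.18/tonne → €11,661.06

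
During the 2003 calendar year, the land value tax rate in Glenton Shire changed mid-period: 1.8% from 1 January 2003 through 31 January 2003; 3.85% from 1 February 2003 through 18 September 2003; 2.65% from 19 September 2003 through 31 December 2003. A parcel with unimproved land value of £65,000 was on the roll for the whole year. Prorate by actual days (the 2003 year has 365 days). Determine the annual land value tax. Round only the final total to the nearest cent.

1 January – 31 January 2003: 31 days at 1.8% → £65,000 × 1.8% × 31/365 = £99.3699
1 February – 18 September 2003: 230 days at 3.85% → £65,000 × 3.85% × 230/365 = £1,576.9178
19 September – 31 December 2003: 104 days at 2.65% → £65,000 × 2.65% × 104/365 = £490.7945
Total = £2,167.0822

£2,167.08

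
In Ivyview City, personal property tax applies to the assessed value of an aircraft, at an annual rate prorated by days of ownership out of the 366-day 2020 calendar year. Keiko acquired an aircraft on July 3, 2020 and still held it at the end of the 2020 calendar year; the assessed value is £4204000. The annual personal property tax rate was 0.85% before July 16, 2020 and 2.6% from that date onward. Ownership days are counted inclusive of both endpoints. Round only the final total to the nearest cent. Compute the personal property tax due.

July 3 – July 15, 2020: 13 days at 0.85% → £4204000 × 0.85% × 13/366 = £1269.2404
July 16 – December 31, 2020: 169 days at 2.6% → £4204000 × 2.6% × 169/366 = £50470.9727
Total = £51740.2131

£51740.21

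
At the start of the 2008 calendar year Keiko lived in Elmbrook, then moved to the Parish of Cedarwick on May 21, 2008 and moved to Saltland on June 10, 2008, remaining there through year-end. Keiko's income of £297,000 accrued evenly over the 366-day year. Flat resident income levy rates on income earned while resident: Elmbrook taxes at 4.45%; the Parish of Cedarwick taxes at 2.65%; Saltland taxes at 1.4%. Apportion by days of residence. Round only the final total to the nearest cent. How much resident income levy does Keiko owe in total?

Elmbrook, January 1 – May 20, 2008: 141 days → £297,000 × 4.45% × 141/366 = £5,091.6025
The Parish of Cedarwick, May 21 – June 9, 2008: 20 days → £297,000 × 2.65% × 20/366 = £430.0820
Saltland, June 10 – December 31, 2008: 205 days → £297,000 × 1.4% × 205/366 = £2,328.9344
Total = £7,850.6189

£7,850.62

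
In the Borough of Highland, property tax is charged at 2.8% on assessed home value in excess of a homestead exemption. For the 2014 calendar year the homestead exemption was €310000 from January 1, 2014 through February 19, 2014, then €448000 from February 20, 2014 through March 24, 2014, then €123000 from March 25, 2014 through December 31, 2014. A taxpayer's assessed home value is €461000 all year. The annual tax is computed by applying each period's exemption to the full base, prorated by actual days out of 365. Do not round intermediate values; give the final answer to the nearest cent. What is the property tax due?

€7924.00

January 1 – February 19, 2014: 50 days, exemption €310000 → (€461000 − €310000) × 2.8% × 50/365 = €579.1781
February 20 – March 24, 2014: 33 days, exemption €448000 → (€461000 − €448000) × 2.8% × 33/365 = €32.9096
March 25 – December 31, 2014: 282 days, exemption €123000 → (€461000 − €123000) × 2.8% × 282/365 = €7311.9123
Total = €7924.0000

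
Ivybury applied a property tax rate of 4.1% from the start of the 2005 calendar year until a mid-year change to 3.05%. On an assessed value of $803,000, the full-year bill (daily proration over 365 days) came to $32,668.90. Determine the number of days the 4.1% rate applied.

354 days

Let d = days at the first rate; then 365 − d days at the second rate.
$803,000 × [4.1%·d + 3.05%·(365−d)] / 365 = $32,668.90
Solving gives d = 354, so the new rate took effect on December 21, 2005.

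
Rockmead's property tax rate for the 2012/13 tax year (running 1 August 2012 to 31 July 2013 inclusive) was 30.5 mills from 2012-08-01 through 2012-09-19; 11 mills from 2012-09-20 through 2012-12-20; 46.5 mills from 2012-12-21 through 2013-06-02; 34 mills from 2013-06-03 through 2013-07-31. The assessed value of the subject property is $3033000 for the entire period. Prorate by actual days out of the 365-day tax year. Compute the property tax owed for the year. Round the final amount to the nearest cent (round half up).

$101119.39

2012-08-01 to 2012-09-19: 50 days at 30.5 mills → $3033000 × 3.05% × 50/365 = $12672.1233
2012-09-20 to 2012-12-20: 92 days at 11 mills → $3033000 × 1.1% × 92/365 = $8409.3041
2012-12-21 to 2013-06-02: 164 days at 46.5 mills → $3033000 × 4.65% × 164/365 = $63368.9260
2013-06-03 to 2013-07-31: 59 days at 34 mills → $3033000 × 3.4% × 59/365 = $16669.0356
Total = $101119.3890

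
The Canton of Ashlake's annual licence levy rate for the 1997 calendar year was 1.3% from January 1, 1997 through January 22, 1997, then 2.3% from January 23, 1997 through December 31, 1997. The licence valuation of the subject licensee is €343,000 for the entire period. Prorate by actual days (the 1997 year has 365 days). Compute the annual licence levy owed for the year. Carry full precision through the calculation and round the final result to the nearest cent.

€7,682.26

January 1 – January 22, 1997: 22 days at 1.3% → €343,000 × 1.3% × 22/365 = €268.7616
January 23 – December 31, 1997: 343 days at 2.3% → €343,000 × 2.3% × 343/365 = €7,413.4986
Total = €7,682.2603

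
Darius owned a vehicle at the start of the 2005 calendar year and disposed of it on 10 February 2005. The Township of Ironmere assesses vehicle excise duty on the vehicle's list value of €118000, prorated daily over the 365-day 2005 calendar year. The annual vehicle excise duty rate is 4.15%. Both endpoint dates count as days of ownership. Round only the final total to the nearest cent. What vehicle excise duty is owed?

Days held (1 January – 10 February 2005): 41 out of 365
Tax = €118000 × 4.15% × 41/365 = €550.0740

€550.07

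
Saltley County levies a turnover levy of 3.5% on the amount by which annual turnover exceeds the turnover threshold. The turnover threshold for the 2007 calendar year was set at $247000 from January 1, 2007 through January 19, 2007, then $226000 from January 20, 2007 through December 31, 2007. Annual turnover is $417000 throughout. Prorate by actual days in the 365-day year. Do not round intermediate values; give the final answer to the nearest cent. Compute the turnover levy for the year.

$6646.74

January 1 – January 19, 2007: 19 days, exemption $247000 → ($417000 − $247000) × 3.5% × 19/365 = $309.7260
January 20 – December 31, 2007: 346 days, exemption $226000 → ($417000 − $226000) × 3.5% × 346/365 = $6337.0137
Total = $6646.7397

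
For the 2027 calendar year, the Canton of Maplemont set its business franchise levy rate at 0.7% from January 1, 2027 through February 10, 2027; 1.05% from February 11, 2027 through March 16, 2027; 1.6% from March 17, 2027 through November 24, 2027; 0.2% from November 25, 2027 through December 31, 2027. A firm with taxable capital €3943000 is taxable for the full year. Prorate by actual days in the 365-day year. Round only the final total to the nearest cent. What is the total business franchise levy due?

€51485.86

January 1 – February 10, 2027: 41 days at 0.7% → €3943000 × 0.7% × 41/365 = €3100.3863
February 11 – March 16, 2027: 34 days at 1.05% → €3943000 × 1.05% × 34/365 = €3856.5781
March 17 – November 24, 2027: 253 days at 1.6% → €3943000 × 1.6% × 253/365 = €43729.4904
November 25 – December 31, 2027: 37 days at 0.2% → €3943000 × 0.2% × 37/365 = €799.4027
Total = €51485.8575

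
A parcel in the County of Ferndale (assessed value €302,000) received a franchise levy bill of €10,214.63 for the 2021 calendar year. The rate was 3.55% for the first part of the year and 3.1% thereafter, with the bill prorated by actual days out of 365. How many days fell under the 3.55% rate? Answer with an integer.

229 days

Let d = days at the first rate; then 365 − d days at the second rate.
€302,000 × [3.55%·d + 3.1%·(365−d)] / 365 = €10,214.63
Solving gives d = 229, so the new rate took effect on August 18, 2021.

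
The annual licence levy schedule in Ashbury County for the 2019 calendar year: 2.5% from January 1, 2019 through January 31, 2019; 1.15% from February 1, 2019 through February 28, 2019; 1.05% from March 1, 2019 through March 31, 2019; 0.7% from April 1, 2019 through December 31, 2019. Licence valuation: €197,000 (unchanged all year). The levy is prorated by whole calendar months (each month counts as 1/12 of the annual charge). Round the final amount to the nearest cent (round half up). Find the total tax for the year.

January 1 – January 31, 2019: 1 month at 2.5% → €197,000 × 2.5% × 1/12 = €410.4167
February 1 – February 28, 2019: 1 month at 1.15% → €197,000 × 1.15% × 1/12 = €188.7917
March 1 – March 31, 2019: 1 month at 1.05% → €197,000 × 1.05% × 1/12 = €172.3750
April 1 – December 31, 2019: 9 months at 0.7% → €197,000 × 0.7% × 9/12 = €1,034.2500
Total = €1,805.8333

€1,805.83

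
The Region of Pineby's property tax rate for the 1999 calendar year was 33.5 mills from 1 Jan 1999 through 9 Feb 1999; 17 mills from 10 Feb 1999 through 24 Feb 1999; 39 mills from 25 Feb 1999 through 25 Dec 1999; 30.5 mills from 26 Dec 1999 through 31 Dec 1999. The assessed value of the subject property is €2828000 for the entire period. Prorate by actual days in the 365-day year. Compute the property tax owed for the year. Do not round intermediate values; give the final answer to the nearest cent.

1 Jan – 9 Feb 1999: 40 days at 33.5 mills → €2828000 × 3.35% × 40/365 = €10382.2466
10 Feb – 24 Feb 1999: 15 days at 17 mills → €2828000 × 1.7% × 15/365 = €1975.7260
25 Feb – 25 Dec 1999: 304 days at 39 mills → €2828000 × 3.9% × 304/365 = €91859.6384
26 Dec – 31 Dec 1999: 6 days at 30.5 mills → €2828000 × 3.05% × 6/365 = €1417.8740
Total = €105635.4849

€105635.48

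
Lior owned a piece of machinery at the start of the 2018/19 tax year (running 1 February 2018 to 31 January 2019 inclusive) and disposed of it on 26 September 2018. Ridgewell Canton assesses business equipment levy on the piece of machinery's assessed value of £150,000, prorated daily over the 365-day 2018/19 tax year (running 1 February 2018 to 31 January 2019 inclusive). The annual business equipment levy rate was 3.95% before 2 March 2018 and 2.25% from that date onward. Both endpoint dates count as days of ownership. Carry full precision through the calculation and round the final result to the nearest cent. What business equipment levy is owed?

£2,403.29

1 February – 1 March 2018: 29 days at 3.95% → £150,000 × 3.95% × 29/365 = £470.7534
2 March – 26 September 2018: 209 days at 2.25% → £150,000 × 2.25% × 209/365 = £1,932.5342
Total = £2,403.2877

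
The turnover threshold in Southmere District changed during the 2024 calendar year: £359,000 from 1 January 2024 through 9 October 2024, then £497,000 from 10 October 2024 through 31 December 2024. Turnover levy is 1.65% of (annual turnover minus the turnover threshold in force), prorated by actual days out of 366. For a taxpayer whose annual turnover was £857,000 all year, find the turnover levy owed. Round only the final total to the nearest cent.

£7,700.63

1 January – 9 October 2024: 283 days, exemption £359,000 → (£857,000 − £359,000) × 1.65% × 283/366 = £6,353.5820
10 October – 31 December 2024: 83 days, exemption £497,000 → (£857,000 − £497,000) × 1.65% × 83/366 = £1,347.0492
Total = £7,700.6311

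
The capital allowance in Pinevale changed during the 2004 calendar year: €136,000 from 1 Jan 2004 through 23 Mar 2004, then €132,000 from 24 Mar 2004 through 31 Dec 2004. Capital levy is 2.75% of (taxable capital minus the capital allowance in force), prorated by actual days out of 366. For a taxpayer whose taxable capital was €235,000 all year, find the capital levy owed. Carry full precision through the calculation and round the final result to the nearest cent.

1 Jan – 23 Mar 2004: 83 days, exemption €136,000 → (€235,000 − €136,000) × 2.75% × 83/366 = €617.3975
24 Mar – 31 Dec 2004: 283 days, exemption €132,000 → (€235,000 − €132,000) × 2.75% × 283/366 = €2,190.1571
Total = €2,807.5546

€2,807.55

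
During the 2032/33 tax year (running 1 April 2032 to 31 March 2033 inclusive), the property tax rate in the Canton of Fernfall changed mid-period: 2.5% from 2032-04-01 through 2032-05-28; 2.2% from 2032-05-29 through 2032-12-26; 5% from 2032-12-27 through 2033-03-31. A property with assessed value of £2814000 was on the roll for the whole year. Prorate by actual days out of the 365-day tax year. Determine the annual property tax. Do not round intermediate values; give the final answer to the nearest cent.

2032-04-01 to 2032-05-28: 58 days at 2.5% → £2814000 × 2.5% × 58/365 = £11178.9041
2032-05-29 to 2032-12-26: 212 days at 2.2% → £2814000 × 2.2% × 212/365 = £35957.5233
2032-12-27 to 2033-03-31: 95 days at 5% → £2814000 × 5% × 95/365 = £36620.5479
Total = £83756.9753

£83756.98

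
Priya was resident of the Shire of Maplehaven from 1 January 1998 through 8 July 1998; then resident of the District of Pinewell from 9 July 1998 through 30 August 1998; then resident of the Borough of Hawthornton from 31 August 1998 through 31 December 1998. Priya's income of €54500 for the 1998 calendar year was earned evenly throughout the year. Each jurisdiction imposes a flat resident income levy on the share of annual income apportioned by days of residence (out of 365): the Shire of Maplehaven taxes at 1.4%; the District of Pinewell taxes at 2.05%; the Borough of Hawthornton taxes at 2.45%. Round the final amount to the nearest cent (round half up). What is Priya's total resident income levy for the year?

€1007.28

The Shire of Maplehaven, 1 January – 8 July 1998: 189 days → €54500 × 1.4% × 189/365 = €395.0877
The District of Pinewell, 9 July – 30 August 1998: 53 days → €54500 × 2.05% × 53/365 = €162.2308
The Borough of Hawthornton, 31 August – 31 December 1998: 123 days → €54500 × 2.45% × 123/365 = €449.9610
Total = €1007.2795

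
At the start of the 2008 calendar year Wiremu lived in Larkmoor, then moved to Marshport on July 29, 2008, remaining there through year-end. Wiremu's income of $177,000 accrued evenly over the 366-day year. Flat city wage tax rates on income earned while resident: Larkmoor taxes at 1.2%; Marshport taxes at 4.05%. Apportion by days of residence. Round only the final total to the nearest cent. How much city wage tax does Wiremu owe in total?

$4,274.11

Larkmoor, January 1 – July 28, 2008: 210 days → $177,000 × 1.2% × 210/366 = $1,218.6885
Marshport, July 29 – December 31, 2008: 156 days → $177,000 × 4.05% × 156/366 = $3,055.4262
Total = $4,274.1148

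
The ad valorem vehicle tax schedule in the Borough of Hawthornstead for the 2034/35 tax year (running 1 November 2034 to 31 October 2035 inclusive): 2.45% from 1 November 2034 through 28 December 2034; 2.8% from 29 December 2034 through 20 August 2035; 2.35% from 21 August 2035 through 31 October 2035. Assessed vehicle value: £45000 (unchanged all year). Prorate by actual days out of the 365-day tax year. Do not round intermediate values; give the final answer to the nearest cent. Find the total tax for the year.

1 November – 28 December 2034: 58 days at 2.45% → £45000 × 2.45% × 58/365 = £175.1918
29 December 2034 – 20 August 2035: 235 days at 2.8% → £45000 × 2.8% × 235/365 = £811.2329
21 August – 31 October 2035: 72 days at 2.35% → £45000 × 2.35% × 72/365 = £208.6027
Total = £1195.0274

£1195.03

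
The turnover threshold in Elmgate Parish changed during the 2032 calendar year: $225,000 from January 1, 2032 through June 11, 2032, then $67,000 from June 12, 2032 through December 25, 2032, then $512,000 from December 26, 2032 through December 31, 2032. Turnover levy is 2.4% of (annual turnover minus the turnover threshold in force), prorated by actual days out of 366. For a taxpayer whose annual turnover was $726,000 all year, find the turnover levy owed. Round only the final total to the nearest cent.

$13,952.13

January 1 – June 11, 2032: 163 days, exemption $225,000 → ($726,000 − $225,000) × 2.4% × 163/366 = $5,354.9508
June 12 – December 25, 2032: 197 days, exemption $67,000 → ($726,000 − $67,000) × 2.4% × 197/366 = $8,512.9836
December 26 – December 31, 2032: 6 days, exemption $512,000 → ($726,000 − $512,000) × 2.4% × 6/366 = $84.1967
Total = $13,952.1311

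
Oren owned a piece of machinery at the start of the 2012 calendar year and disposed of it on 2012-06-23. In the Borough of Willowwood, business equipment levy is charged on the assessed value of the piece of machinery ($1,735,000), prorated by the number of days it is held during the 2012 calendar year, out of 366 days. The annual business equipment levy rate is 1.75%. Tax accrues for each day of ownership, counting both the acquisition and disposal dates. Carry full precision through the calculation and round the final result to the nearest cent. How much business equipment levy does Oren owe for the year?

Days held (2012-01-01 to 2012-06-23): 175 out of 366
Tax = $1,735,000 × 1.75% × 175/366 = $14,517.5888

$14,517.59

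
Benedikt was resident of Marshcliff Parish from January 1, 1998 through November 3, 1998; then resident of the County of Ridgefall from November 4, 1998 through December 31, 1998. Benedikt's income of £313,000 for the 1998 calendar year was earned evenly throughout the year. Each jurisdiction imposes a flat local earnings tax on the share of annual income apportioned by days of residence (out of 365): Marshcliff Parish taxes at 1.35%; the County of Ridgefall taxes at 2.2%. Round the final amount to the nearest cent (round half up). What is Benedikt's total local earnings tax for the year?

Marshcliff Parish, January 1 – November 3, 1998: 307 days → £313,000 × 1.35% × 307/365 = £3,554.0507
The County of Ridgefall, November 4 – December 31, 1998: 58 days → £313,000 × 2.2% × 58/365 = £1,094.2137
Total = £4,648.2644

£4,648.26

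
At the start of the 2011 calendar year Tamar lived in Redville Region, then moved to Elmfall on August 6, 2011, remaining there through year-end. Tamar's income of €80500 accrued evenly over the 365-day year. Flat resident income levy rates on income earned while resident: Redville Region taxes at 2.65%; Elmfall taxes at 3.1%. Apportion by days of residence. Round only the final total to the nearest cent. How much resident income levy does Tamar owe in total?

€2280.13

Redville Region, January 1 – August 5, 2011: 217 days → €80500 × 2.65% × 217/365 = €1268.2610
Elmfall, August 6 – December 31, 2011: 148 days → €80500 × 3.1% × 148/365 = €1011.8740
Total = €2280.1349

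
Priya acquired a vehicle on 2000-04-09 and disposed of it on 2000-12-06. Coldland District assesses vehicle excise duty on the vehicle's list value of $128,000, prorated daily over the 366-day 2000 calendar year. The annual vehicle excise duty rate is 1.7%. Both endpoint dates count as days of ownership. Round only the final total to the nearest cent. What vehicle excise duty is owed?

Days held (2000-04-09 to 2000-12-06): 242 out of 366
Tax = $128,000 × 1.7% × 242/366 = $1,438.7760

$1,438.78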